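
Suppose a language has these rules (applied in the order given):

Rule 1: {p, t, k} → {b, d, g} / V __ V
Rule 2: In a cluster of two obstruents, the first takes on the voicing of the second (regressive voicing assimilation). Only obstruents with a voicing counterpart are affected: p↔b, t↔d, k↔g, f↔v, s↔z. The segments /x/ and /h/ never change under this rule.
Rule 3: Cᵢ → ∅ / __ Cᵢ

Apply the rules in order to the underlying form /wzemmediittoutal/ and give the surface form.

wzemediitoudal

Rule 1 (intervocalic voicing): /t/ is a voiceless stop between vowels /u/ and /a/, so it voices to [d]. /wzemmediittoutal/ → wzemmediittoudal.
Rule 2 (regressive voicing assimilation): no segment meets the environment; /wzemmediittoudal/ is unchanged.
Rule 3 (degemination): /mm/ is a geminate; the first /m/ deletes. /tt/ is a geminate; the first /t/ deletes. /wzemmediittoudal/ → wzemediitoudal.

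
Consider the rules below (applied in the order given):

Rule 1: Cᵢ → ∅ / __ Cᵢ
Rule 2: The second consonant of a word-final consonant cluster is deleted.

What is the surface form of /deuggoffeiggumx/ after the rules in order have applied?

deugofeigum

Rule 1 (degemination): /gg/ is a geminate; the first /g/ deletes. /ff/ is a geminate; the first /f/ deletes. /gg/ is a geminate; the first /g/ deletes. /deuggoffeiggumx/ → deugofeigumx.
Rule 2 (final cluster simplification): /x/ is the second consonant of a word-final cluster /mx/, so it deletes. /deugofeigumx/ → deugofeigum.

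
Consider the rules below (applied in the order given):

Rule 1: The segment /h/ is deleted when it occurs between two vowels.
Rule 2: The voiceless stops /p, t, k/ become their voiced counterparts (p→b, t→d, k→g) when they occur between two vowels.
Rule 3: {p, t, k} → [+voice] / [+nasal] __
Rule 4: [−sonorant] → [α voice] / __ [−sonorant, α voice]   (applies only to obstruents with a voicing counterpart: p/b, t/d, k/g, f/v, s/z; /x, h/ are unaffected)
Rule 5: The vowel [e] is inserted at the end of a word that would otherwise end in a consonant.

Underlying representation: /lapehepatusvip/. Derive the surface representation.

labeebaduzvipe

Rule 1 (intervocalic h-deletion): /h/ occurs between vowels /e/ and /e/, so it deletes. /lapehepatusvip/ → lapeepatusvip.
Rule 2 (intervocalic voicing): /p/ is a voiceless stop between vowels /a/ and /e/, so it voices to [b]. /p/ is a voiceless stop between vowels /e/ and /a/, so it voices to [b]. /t/ is a voiceless stop between vowels /a/ and /u/, so it voices to [d]. /lapeepatusvip/ → labeebadusvip.
Rule 3 (post-nasal voicing): no segment meets the environment; /labeebadusvip/ is unchanged.
Rule 4 (regressive voicing assimilation): /s/ precedes the voiced obstruent /v/, so it voices to [z] by assimilation. /labeebadusvip/ → labeebaduzvip.
Rule 5 (final e-epenthesis): the form ends in the consonant /p/, so [e] is inserted word-finally. /labeebaduzvip/ → labeebaduzvipe.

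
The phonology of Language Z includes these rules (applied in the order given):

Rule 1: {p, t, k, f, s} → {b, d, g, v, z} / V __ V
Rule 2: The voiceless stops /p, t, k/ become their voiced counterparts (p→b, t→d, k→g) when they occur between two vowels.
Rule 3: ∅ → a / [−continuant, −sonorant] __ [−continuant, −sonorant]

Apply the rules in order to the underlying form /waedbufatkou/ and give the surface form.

Rule 1 (intervocalic voicing): /f/ is a voiceless obstruent between vowels /u/ and /a/, so it voices to [v]. /waedbufatkou/ → waedbuvatkou.
Rule 2 (intervocalic voicing): no segment meets the environment; /waedbuvatkou/ is unchanged.
Rule 3 (stop-cluster a-epenthesis): /d/ and /b/ form a stop–stop cluster, so [a] is inserted between them. /t/ and /k/ form a stop–stop cluster, so [a] is inserted between them. /waedbuvatkou/ → waedabuvatakou.

waedabuvatakou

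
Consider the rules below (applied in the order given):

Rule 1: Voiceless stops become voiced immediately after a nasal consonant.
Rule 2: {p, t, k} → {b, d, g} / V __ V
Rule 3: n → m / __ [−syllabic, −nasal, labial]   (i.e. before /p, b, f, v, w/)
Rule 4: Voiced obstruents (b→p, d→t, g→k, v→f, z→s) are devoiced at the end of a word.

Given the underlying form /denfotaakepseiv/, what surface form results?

demfodaagepseif

Rule 1 (post-nasal voicing): no segment meets the environment; /denfotaakepseiv/ is unchanged.
Rule 2 (intervocalic voicing): /t/ is a voiceless stop between vowels /o/ and /a/, so it voices to [d]. /k/ is a voiceless stop between vowels /a/ and /e/, so it voices to [g]. /denfotaakepseiv/ → denfodaagepseiv.
Rule 3 (nasal place assimilation): /n/ precedes the labial consonant /f/, so it assimilates in place to [m]. /denfodaagepseiv/ → demfodaagepseiv.
Rule 4 (final devoicing): /v/ is a voiced obstruent in word-final position, so it devoices to [f]. /demfodaagepseiv/ → demfodaagepseif.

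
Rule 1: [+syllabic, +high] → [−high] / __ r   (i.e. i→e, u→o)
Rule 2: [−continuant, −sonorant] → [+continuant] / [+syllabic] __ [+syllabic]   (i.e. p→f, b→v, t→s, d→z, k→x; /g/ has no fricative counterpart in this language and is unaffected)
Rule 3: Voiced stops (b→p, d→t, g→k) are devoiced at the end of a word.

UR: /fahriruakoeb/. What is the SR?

fahreruaxoep

Rule 1 (pre-rhotic lowering): /i/ is a high vowel immediately before /r/, so it lowers to [e]. /fahriruakoeb/ → fahreruakoeb.
Rule 2 (intervocalic spirantization): /k/ is a stop between vowels /a/ and /o/, so it spirantizes to the fricative [x]. /fahreruakoeb/ → fahreruaxoeb.
Rule 3 (final devoicing): /b/ is a voiced stop in word-final position, so it devoices to [p]. /fahreruaxoeb/ → fahreruaxoep.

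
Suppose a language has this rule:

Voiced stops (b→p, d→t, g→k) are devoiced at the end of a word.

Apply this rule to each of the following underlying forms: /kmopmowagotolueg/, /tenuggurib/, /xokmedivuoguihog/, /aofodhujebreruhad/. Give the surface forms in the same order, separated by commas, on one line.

kmopmowagotoluek, tenuggurip, xokmedivuoguihok, aofodhujebreruhat

/kmopmowagotolueg/: /g/ is a voiced stop in word-final position, so it devoices to [k]. → [kmopmowagotoluek].
/tenuggurib/: /b/ is a voiced stop in word-final position, so it devoices to [p]. → [tenuggurip].
/xokmedivuoguihog/: /g/ is a voiced stop in word-final position, so it devoices to [k]. → [xokmedivuoguihok].
/aofodhujebreruhad/: /d/ is a voiced stop in word-final position, so it devoices to [t]. → [aofodhujebreruhat].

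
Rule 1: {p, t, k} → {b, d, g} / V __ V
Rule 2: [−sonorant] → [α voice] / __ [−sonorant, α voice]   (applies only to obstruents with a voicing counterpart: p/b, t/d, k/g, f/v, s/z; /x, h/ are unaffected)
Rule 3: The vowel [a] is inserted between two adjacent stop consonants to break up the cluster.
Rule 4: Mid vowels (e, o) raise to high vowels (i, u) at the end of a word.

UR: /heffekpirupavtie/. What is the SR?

heffekapirubaftii

Rule 1 (intervocalic voicing): /p/ is a voiceless stop between vowels /u/ and /a/, so it voices to [b]. /heffekpirupavtie/ → heffekpirubavtie.
Rule 2 (regressive voicing assimilation): /v/ precedes the voiceless obstruent /t/, so it devoices to [f] by assimilation. /heffekpirubavtie/ → heffekpirubaftie.
Rule 3 (stop-cluster a-epenthesis): /k/ and /p/ form a stop–stop cluster, so [a] is inserted between them. /heffekpirubaftie/ → heffekapirubaftie.
Rule 4 (final vowel raising): /e/ is a mid vowel in word-final position, so it raises to [i]. /heffekapirubaftie/ → heffekapirubaftii.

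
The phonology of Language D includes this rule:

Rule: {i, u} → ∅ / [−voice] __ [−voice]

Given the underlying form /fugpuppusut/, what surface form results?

fugpppst

/u/ is a high vowel flanked by voiceless consonants /p/ and /p/, so it deletes.
/u/ is a high vowel flanked by voiceless consonants /p/ and /s/, so it deletes.
/u/ is a high vowel flanked by voiceless consonants /s/ and /t/, so it deletes.
The other instance of /u/ does not occur in the required environment and remains unchanged.
Surface form: [fugpppst].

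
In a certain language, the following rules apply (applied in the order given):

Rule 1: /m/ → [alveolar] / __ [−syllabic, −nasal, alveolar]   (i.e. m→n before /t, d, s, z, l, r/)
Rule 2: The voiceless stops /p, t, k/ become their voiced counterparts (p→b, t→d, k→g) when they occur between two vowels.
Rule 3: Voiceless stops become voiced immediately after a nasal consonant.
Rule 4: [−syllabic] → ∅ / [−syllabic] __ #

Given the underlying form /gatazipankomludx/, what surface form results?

Rule 1 (nasal place assimilation): /m/ precedes the alveolar consonant /l/, so it assimilates in place to [n]. /gatazipankomludx/ → gatazipankonludx.
Rule 2 (intervocalic voicing): /t/ is a voiceless stop between vowels /a/ and /a/, so it voices to [d]. /p/ is a voiceless stop between vowels /i/ and /a/, so it voices to [b]. /gatazipankonludx/ → gadazibankonludx.
Rule 3 (post-nasal voicing): /k/ is a voiceless stop immediately after the nasal /n/, so it voices to [g]. /gadazibankonludx/ → gadazibangonludx.
Rule 4 (final cluster simplification): /x/ is the second consonant of a word-final cluster /dx/, so it deletes. /gadazibangonludx/ → gadazibangonlud.

gadazibangonlud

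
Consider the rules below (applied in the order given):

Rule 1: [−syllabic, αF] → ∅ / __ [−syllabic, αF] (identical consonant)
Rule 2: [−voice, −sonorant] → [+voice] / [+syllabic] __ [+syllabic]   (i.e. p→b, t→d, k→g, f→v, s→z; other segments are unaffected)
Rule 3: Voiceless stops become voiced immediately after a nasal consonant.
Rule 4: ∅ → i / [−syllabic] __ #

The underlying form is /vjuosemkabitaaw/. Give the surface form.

Rule 1 (degemination): no segment meets the environment; /vjuosemkabitaaw/ is unchanged.
Rule 2 (intervocalic voicing): /s/ is a voiceless obstruent between vowels /o/ and /e/, so it voices to [z]. /t/ is a voiceless obstruent between vowels /i/ and /a/, so it voices to [d]. /vjuosemkabitaaw/ → vjuozemkabidaaw.
Rule 3 (post-nasal voicing): /k/ is a voiceless stop immediately after the nasal /m/, so it voices to [g]. /vjuozemkabidaaw/ → vjuozemgabidaaw.
Rule 4 (final i-epenthesis): the form ends in the consonant /w/, so [i] is inserted word-finally. /vjuozemgabidaaw/ → vjuozemgabidaawi.

vjuozemgabidaawi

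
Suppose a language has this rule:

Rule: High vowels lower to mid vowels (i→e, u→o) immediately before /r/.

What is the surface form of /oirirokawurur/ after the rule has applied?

oererokaworor

/i/ is a high vowel immediately before /r/, so it lowers to [e].
/i/ is a high vowel immediately before /r/, so it lowers to [e].
/u/ is a high vowel immediately before /r/, so it lowers to [o].
/u/ is a high vowel immediately before /r/, so it lowers to [o].
Surface form: [oererokaworor].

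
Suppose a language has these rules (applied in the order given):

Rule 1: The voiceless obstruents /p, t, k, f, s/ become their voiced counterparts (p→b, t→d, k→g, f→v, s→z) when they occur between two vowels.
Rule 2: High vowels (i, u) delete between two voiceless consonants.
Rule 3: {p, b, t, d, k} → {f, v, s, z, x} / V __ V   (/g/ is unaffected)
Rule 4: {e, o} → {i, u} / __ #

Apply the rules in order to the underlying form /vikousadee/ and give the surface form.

Rule 1 (intervocalic voicing): /k/ is a voiceless obstruent between vowels /i/ and /o/, so it voices to [g]. /s/ is a voiceless obstruent between vowels /u/ and /a/, so it voices to [z]. /vikousadee/ → vigouzadee.
Rule 2 (high vowel syncope): no segment meets the environment; /vigouzadee/ is unchanged.
Rule 3 (intervocalic spirantization): /d/ is a stop between vowels /a/ and /e/, so it spirantizes to the fricative [z]. /vigouzadee/ → vigouzazee.
Rule 4 (final vowel raising): /e/ is a mid vowel in word-final position, so it raises to [i]. /vigouzazee/ → vigouzazei.

vigouzazei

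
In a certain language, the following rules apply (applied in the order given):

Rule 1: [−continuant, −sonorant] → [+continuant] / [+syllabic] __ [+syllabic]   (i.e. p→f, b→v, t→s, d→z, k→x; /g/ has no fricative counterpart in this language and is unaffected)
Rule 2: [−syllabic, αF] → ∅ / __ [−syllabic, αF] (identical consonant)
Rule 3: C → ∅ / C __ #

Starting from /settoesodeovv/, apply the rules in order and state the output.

setoesozeov

Rule 1 (intervocalic spirantization): /d/ is a stop between vowels /o/ and /e/, so it spirantizes to the fricative [z]. /settoesodeovv/ → settoesozeovv.
Rule 2 (degemination): /tt/ is a geminate; the first /t/ deletes. /vv/ is a geminate; the first /v/ deletes. /settoesozeovv/ → setoesozeov.
Rule 3 (final cluster simplification): no segment meets the environment; /setoesozeov/ is unchanged.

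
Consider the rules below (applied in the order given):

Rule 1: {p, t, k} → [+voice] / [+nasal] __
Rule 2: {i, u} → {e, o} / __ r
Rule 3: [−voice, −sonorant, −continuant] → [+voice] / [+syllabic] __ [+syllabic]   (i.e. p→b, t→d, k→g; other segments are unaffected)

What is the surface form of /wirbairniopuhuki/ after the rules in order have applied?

werbaerniobuhugi

Rule 1 (post-nasal voicing): no segment meets the environment; /wirbairniopuhuki/ is unchanged.
Rule 2 (pre-rhotic lowering): /i/ is a high vowel immediately before /r/, so it lowers to [e]. /i/ is a high vowel immediately before /r/, so it lowers to [e]. /wirbairniopuhuki/ → werbaerniopuhuki.
Rule 3 (intervocalic voicing): /p/ is a voiceless stop between vowels /o/ and /u/, so it voices to [b]. /k/ is a voiceless stop between vowels /u/ and /i/, so it voices to [g]. /werbaerniopuhuki/ → werbaerniobuhugi.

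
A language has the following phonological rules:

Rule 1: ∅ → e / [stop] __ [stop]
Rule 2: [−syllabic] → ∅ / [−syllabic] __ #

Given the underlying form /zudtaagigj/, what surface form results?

Rule 1 (stop-cluster e-epenthesis): /d/ and /t/ form a stop–stop cluster, so [e] is inserted between them. /zudtaagigj/ → zudetaagigj.
Rule 2 (final cluster simplification): /j/ is the second consonant of a word-final cluster /gj/, so it deletes. /zudetaagigj/ → zudetaagig.

zudetaagig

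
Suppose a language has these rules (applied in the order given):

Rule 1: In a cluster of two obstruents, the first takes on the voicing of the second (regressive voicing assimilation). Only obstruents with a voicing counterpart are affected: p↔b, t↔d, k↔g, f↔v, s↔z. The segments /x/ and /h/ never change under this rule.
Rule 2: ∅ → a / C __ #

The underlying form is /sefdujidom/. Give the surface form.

sevdujidoma

Rule 1 (regressive voicing assimilation): /f/ precedes the voiced obstruent /d/, so it voices to [v] by assimilation. /sefdujidom/ → sevdujidom.
Rule 2 (final a-epenthesis): the form ends in the consonant /m/, so [a] is inserted word-finally. /sevdujidom/ → sevdujidoma.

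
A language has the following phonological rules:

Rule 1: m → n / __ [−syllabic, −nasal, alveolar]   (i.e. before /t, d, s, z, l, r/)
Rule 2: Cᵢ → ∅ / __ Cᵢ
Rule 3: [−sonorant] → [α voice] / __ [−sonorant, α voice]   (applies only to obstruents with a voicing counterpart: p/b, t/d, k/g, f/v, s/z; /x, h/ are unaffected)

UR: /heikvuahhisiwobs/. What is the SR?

Rule 1 (nasal place assimilation): no segment meets the environment; /heikvuahhisiwobs/ is unchanged.
Rule 2 (degemination): /hh/ is a geminate; the first /h/ deletes. /heikvuahhisiwobs/ → heikvuahisiwobs.
Rule 3 (regressive voicing assimilation): /k/ precedes the voiced obstruent /v/, so it voices to [g] by assimilation. /b/ precedes the voiceless obstruent /s/, so it devoices to [p] by assimilation. /heikvuahisiwobs/ → heigvuahisiwops.

heigvuahisiwops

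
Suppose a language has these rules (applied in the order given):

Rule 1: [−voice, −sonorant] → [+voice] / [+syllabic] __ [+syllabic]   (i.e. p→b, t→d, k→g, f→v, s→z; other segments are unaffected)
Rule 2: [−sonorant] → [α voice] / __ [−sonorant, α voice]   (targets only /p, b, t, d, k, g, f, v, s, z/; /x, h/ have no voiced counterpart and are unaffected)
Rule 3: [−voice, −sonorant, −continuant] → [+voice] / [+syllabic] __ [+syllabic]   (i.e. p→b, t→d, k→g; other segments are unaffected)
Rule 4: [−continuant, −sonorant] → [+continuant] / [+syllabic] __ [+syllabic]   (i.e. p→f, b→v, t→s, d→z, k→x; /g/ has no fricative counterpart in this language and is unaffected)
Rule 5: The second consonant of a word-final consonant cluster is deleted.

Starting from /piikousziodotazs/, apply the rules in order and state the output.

Rule 1 (intervocalic voicing): /k/ is a voiceless obstruent between vowels /i/ and /o/, so it voices to [g]. /t/ is a voiceless obstruent between vowels /o/ and /a/, so it voices to [d]. /piikousziodotazs/ → piigousziododazs.
Rule 2 (regressive voicing assimilation): /s/ precedes the voiced obstruent /z/, so it voices to [z] by assimilation. /z/ precedes the voiceless obstruent /s/, so it devoices to [s] by assimilation. /piigousziododazs/ → piigouzziododass.
Rule 3 (intervocalic voicing): no segment meets the environment; /piigouzziododass/ is unchanged.
Rule 4 (intervocalic spirantization): /d/ is a stop between vowels /o/ and /o/, so it spirantizes to the fricative [z]. /d/ is a stop between vowels /o/ and /a/, so it spirantizes to the fricative [z]. /piigouzziododass/ → piigouzziozozass.
Rule 5 (final cluster simplification): /s/ is the second consonant of a word-final cluster /ss/, so it deletes. /piigouzziozozass/ → piigouzziozozas.

piigouzziozozas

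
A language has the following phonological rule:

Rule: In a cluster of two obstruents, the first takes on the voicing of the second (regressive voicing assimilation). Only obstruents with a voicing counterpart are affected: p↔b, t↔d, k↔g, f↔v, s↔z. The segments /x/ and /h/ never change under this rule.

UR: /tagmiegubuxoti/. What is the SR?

No segment of /tagmiegubuxoti/ meets the structural description of the rule, so the form surfaces unchanged.

tagmiegubuxoti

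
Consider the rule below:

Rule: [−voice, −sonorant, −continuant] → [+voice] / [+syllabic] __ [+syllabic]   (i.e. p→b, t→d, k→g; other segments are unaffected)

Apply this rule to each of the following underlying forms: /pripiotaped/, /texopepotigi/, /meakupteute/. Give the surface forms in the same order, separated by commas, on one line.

/pripiotaped/: /p/ is a voiceless stop between vowels /i/ and /i/, so it voices to [b]. /t/ is a voiceless stop between vowels /o/ and /a/, so it voices to [d]. /p/ is a voiceless stop between vowels /a/ and /e/, so it voices to [b]. → [pribiodabed].
/texopepotigi/: /p/ is a voiceless stop between vowels /o/ and /e/, so it voices to [b]. /p/ is a voiceless stop between vowels /e/ and /o/, so it voices to [b]. /t/ is a voiceless stop between vowels /o/ and /i/, so it voices to [d]. → [texobebodigi].
/meakupteute/: /k/ is a voiceless stop between vowels /a/ and /u/, so it voices to [g]. /t/ is a voiceless stop between vowels /u/ and /e/, so it voices to [d]. → [meagupteude].

pribiodabed, texobebodigi, meagupteude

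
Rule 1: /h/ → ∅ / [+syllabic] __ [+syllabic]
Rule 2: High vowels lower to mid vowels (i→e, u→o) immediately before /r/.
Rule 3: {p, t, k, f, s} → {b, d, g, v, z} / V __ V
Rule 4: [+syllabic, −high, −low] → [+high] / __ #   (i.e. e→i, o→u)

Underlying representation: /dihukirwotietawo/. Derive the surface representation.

Rule 1 (intervocalic h-deletion): /h/ occurs between vowels /i/ and /u/, so it deletes. /dihukirwotietawo/ → diukirwotietawo.
Rule 2 (pre-rhotic lowering): /i/ is a high vowel immediately before /r/, so it lowers to [e]. /diukirwotietawo/ → diukerwotietawo.
Rule 3 (intervocalic voicing): /k/ is a voiceless obstruent between vowels /u/ and /e/, so it voices to [g]. /t/ is a voiceless obstruent between vowels /o/ and /i/, so it voices to [d]. /t/ is a voiceless obstruent between vowels /e/ and /a/, so it voices to [d]. /diukerwotietawo/ → diugerwodiedawo.
Rule 4 (final vowel raising): /o/ is a mid vowel in word-final position, so it raises to [u]. /diugerwodiedawo/ → diugerwodiedawu.

diugerwodiedawu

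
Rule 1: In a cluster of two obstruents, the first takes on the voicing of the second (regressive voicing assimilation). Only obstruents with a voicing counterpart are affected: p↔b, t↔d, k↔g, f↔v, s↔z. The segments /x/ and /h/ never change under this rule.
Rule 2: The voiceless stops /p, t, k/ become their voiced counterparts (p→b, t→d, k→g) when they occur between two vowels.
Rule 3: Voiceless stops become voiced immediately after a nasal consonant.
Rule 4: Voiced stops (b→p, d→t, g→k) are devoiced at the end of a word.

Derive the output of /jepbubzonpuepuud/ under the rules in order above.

jebbubzonbuebuut

Rule 1 (regressive voicing assimilation): /p/ precedes the voiced obstruent /b/, so it voices to [b] by assimilation. /jepbubzonpuepuud/ → jebbubzonpuepuud.
Rule 2 (intervocalic voicing): /p/ is a voiceless stop between vowels /e/ and /u/, so it voices to [b]. /jebbubzonpuepuud/ → jebbubzonpuebuud.
Rule 3 (post-nasal voicing): /p/ is a voiceless stop immediately after the nasal /n/, so it voices to [b]. /jebbubzonpuebuud/ → jebbubzonbuebuud.
Rule 4 (final devoicing): /d/ is a voiced stop in word-final position, so it devoices to [t]. /jebbubzonbuebuud/ → jebbubzonbuebuut.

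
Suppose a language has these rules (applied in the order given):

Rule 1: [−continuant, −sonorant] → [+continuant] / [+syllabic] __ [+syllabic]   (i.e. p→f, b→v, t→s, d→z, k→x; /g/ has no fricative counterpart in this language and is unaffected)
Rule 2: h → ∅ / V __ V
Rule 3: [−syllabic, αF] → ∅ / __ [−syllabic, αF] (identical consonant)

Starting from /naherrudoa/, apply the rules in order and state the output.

Rule 1 (intervocalic spirantization): /d/ is a stop between vowels /u/ and /o/, so it spirantizes to the fricative [z]. /naherrudoa/ → naherruzoa.
Rule 2 (intervocalic h-deletion): /h/ occurs between vowels /a/ and /e/, so it deletes. /naherruzoa/ → naerruzoa.
Rule 3 (degemination): /rr/ is a geminate; the first /r/ deletes. /naerruzoa/ → naeruzoa.

naeruzoa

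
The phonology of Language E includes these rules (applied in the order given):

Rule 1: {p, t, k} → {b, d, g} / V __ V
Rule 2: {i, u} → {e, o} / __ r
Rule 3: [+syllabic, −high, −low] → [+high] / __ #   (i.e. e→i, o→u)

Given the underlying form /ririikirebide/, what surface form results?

reriigerebidi

Rule 1 (intervocalic voicing): /k/ is a voiceless stop between vowels /i/ and /i/, so it voices to [g]. /ririikirebide/ → ririigirebide.
Rule 2 (pre-rhotic lowering): /i/ is a high vowel immediately before /r/, so it lowers to [e]. /i/ is a high vowel immediately before /r/, so it lowers to [e]. /ririigirebide/ → reriigerebide.
Rule 3 (final vowel raising): /e/ is a mid vowel in word-final position, so it raises to [i]. /reriigerebide/ → reriigerebidi.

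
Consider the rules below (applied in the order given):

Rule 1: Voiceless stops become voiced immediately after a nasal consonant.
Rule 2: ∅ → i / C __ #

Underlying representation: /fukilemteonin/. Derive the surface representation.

Rule 1 (post-nasal voicing): /t/ is a voiceless stop immediately after the nasal /m/, so it voices to [d]. /fukilemteonin/ → fukilemdeonin.
Rule 2 (final i-epenthesis): the form ends in the consonant /n/, so [i] is inserted word-finally. /fukilemdeonin/ → fukilemdeonini.

fukilemdeonini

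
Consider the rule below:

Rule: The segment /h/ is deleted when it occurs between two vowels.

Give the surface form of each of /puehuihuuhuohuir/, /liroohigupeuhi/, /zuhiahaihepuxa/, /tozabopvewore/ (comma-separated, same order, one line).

pueuiuuuouir, lirooigupeui, zuiaaiepuxa, tozabopvewore

/puehuihuuhuohuir/: /h/ occurs between vowels /e/ and /u/, so it deletes. /h/ occurs between vowels /i/ and /u/, so it deletes. /h/ occurs between vowels /u/ and /u/, so it deletes. /h/ occurs between vowels /o/ and /u/, so it deletes. → [pueuiuuuouir].
/liroohigupeuhi/: /h/ occurs between vowels /o/ and /i/, so it deletes. /h/ occurs between vowels /u/ and /i/, so it deletes. → [lirooigupeui].
/zuhiahaihepuxa/: /h/ occurs between vowels /u/ and /i/, so it deletes. /h/ occurs between vowels /a/ and /a/, so it deletes. /h/ occurs between vowels /i/ and /e/, so it deletes. → [zuiaaiepuxa].
/tozabopvewore/: the rule's environment is not met; surfaces unchanged as [tozabopvewore].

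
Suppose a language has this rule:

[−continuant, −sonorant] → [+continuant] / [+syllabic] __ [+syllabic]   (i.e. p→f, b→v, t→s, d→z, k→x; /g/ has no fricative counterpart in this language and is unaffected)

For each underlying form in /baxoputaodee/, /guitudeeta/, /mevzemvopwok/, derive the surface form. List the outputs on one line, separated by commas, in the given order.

/baxoputaodee/: /p/ is a stop between vowels /o/ and /u/, so it spirantizes to the fricative [f]. /t/ is a stop between vowels /u/ and /a/, so it spirantizes to the fricative [s]. /d/ is a stop between vowels /o/ and /e/, so it spirantizes to the fricative [z]. → [baxofusaozee].
/guitudeeta/: /t/ is a stop between vowels /i/ and /u/, so it spirantizes to the fricative [s]. /d/ is a stop between vowels /u/ and /e/, so it spirantizes to the fricative [z]. /t/ is a stop between vowels /e/ and /a/, so it spirantizes to the fricative [s]. → [guisuzeesa].
/mevzemvopwok/: the rule's environment is not met; surfaces unchanged as [mevzemvopwok].

baxofusaozee, guisuzeesa, mevzemvopwok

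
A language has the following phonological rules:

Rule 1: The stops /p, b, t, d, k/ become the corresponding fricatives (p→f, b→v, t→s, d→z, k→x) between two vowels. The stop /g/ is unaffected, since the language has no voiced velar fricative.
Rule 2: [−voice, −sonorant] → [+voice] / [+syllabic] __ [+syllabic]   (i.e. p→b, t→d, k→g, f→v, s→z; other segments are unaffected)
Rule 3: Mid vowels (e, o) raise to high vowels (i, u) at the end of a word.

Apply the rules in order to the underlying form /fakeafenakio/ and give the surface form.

faxeavenaxiu

Rule 1 (intervocalic spirantization): /k/ is a stop between vowels /a/ and /e/, so it spirantizes to the fricative [x]. /k/ is a stop between vowels /a/ and /i/, so it spirantizes to the fricative [x]. /fakeafenakio/ → faxeafenaxio.
Rule 2 (intervocalic voicing): /f/ is a voiceless obstruent between vowels /a/ and /e/, so it voices to [v]. /faxeafenaxio/ → faxeavenaxio.
Rule 3 (final vowel raising): /o/ is a mid vowel in word-final position, so it raises to [u]. /faxeavenaxio/ → faxeavenaxiu.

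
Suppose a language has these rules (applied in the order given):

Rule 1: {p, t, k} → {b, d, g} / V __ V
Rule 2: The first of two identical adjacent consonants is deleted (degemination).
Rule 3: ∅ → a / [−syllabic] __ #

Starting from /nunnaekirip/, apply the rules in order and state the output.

nunaegiripa

Rule 1 (intervocalic voicing): /k/ is a voiceless stop between vowels /e/ and /i/, so it voices to [g]. /nunnaekirip/ → nunnaegirip.
Rule 2 (degemination): /nn/ is a geminate; the first /n/ deletes. /nunnaegirip/ → nunaegirip.
Rule 3 (final a-epenthesis): the form ends in the consonant /p/, so [a] is inserted word-finally. /nunaegirip/ → nunaegiripa.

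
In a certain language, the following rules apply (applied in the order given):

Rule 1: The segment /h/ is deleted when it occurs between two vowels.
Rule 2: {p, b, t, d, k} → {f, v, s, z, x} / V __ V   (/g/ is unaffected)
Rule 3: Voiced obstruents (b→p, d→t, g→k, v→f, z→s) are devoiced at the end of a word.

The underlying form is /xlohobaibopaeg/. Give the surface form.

xloovaivofaek

Rule 1 (intervocalic h-deletion): /h/ occurs between vowels /o/ and /o/, so it deletes. /xlohobaibopaeg/ → xloobaibopaeg.
Rule 2 (intervocalic spirantization): /b/ is a stop between vowels /o/ and /a/, so it spirantizes to the fricative [v]. /b/ is a stop between vowels /i/ and /o/, so it spirantizes to the fricative [v]. /p/ is a stop between vowels /o/ and /a/, so it spirantizes to the fricative [f]. /xloobaibopaeg/ → xloovaivofaeg.
Rule 3 (final devoicing): /g/ is a voiced obstruent in word-final position, so it devoices to [k]. /xloovaivofaeg/ → xloovaivofaek.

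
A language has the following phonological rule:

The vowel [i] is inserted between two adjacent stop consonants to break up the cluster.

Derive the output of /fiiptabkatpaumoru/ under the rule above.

/p/ and /t/ form a stop–stop cluster, so [i] is inserted between them.
/b/ and /k/ form a stop–stop cluster, so [i] is inserted between them.
/t/ and /p/ form a stop–stop cluster, so [i] is inserted between them.
Surface form: [fiipitabikatipaumoru].

fiipitabikatipaumoru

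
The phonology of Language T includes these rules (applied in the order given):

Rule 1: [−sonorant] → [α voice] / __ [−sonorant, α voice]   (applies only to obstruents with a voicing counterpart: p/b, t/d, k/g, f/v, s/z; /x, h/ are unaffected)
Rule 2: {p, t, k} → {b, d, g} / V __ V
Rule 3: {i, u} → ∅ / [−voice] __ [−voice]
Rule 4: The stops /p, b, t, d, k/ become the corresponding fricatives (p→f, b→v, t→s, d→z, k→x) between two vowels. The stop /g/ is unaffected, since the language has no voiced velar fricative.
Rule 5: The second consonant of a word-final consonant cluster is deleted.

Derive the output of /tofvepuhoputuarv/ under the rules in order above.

Rule 1 (regressive voicing assimilation): /f/ precedes the voiced obstruent /v/, so it voices to [v] by assimilation. /tofvepuhoputuarv/ → tovvepuhoputuarv.
Rule 2 (intervocalic voicing): /p/ is a voiceless stop between vowels /e/ and /u/, so it voices to [b]. /p/ is a voiceless stop between vowels /o/ and /u/, so it voices to [b]. /t/ is a voiceless stop between vowels /u/ and /u/, so it voices to [d]. /tovvepuhoputuarv/ → tovvebuhobuduarv.
Rule 3 (high vowel syncope): no segment meets the environment; /tovvebuhobuduarv/ is unchanged.
Rule 4 (intervocalic spirantization): /b/ is a stop between vowels /e/ and /u/, so it spirantizes to the fricative [v]. /b/ is a stop between vowels /o/ and /u/, so it spirantizes to the fricative [v]. /d/ is a stop between vowels /u/ and /u/, so it spirantizes to the fricative [z]. /tovvebuhobuduarv/ → tovvevuhovuzuarv.
Rule 5 (final cluster simplification): /v/ is the second consonant of a word-final cluster /rv/, so it deletes. /tovvevuhovuzuarv/ → tovvevuhovuzuar.

tovvevuhovuzuar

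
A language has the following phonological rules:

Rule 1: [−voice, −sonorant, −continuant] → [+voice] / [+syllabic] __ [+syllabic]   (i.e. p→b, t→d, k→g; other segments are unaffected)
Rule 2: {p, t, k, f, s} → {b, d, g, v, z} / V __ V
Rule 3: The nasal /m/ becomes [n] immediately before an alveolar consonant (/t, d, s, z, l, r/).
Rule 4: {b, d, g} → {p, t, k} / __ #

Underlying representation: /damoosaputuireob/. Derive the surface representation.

damoozabuduireop

Rule 1 (intervocalic voicing): /p/ is a voiceless stop between vowels /a/ and /u/, so it voices to [b]. /t/ is a voiceless stop between vowels /u/ and /u/, so it voices to [d]. /damoosaputuireob/ → damoosabuduireob.
Rule 2 (intervocalic voicing): /s/ is a voiceless obstruent between vowels /o/ and /a/, so it voices to [z]. /damoosabuduireob/ → damoozabuduireob.
Rule 3 (nasal place assimilation): no segment meets the environment; /damoozabuduireob/ is unchanged.
Rule 4 (final devoicing): /b/ is a voiced stop in word-final position, so it devoices to [p]. /damoozabuduireob/ → damoozabuduireop.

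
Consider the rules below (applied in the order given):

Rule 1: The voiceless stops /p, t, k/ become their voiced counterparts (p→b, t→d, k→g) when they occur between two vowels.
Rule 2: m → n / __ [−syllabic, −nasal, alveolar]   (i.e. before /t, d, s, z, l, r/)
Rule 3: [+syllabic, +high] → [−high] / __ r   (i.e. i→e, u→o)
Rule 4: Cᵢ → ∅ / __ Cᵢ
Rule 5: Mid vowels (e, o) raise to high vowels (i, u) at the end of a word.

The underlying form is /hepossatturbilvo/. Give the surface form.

Rule 1 (intervocalic voicing): /p/ is a voiceless stop between vowels /e/ and /o/, so it voices to [b]. /hepossatturbilvo/ → hebossatturbilvo.
Rule 2 (nasal place assimilation): no segment meets the environment; /hebossatturbilvo/ is unchanged.
Rule 3 (pre-rhotic lowering): /u/ is a high vowel immediately before /r/, so it lowers to [o]. /hebossatturbilvo/ → hebossattorbilvo.
Rule 4 (degemination): /ss/ is a geminate; the first /s/ deletes. /tt/ is a geminate; the first /t/ deletes. /hebossattorbilvo/ → hebosatorbilvo.
Rule 5 (final vowel raising): /o/ is a mid vowel in word-final position, so it raises to [u]. /hebosatorbilvo/ → hebosatorbilvu.

hebosatorbilvu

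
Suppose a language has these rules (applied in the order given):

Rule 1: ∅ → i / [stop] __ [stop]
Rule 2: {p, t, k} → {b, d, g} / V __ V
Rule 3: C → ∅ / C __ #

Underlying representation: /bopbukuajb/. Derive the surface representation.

bobibuguaj

Rule 1 (stop-cluster i-epenthesis): /p/ and /b/ form a stop–stop cluster, so [i] is inserted between them. /bopbukuajb/ → bopibukuajb.
Rule 2 (intervocalic voicing): /p/ is a voiceless stop between vowels /o/ and /i/, so it voices to [b]. /k/ is a voiceless stop between vowels /u/ and /u/, so it voices to [g]. /bopibukuajb/ → bobibuguajb.
Rule 3 (final cluster simplification): /b/ is the second consonant of a word-final cluster /jb/, so it deletes. /bobibuguajb/ → bobibuguaj.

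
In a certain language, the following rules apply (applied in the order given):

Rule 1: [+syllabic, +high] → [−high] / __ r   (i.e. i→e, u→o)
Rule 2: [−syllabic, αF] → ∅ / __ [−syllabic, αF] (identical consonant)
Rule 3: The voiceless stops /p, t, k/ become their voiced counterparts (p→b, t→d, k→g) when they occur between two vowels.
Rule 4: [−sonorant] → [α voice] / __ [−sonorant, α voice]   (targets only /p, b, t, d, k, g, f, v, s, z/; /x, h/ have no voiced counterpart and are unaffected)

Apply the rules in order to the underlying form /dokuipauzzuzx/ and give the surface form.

Rule 1 (pre-rhotic lowering): no segment meets the environment; /dokuipauzzuzx/ is unchanged.
Rule 2 (degemination): /zz/ is a geminate; the first /z/ deletes. /dokuipauzzuzx/ → dokuipauzuzx.
Rule 3 (intervocalic voicing): /k/ is a voiceless stop between vowels /o/ and /u/, so it voices to [g]. /p/ is a voiceless stop between vowels /i/ and /a/, so it voices to [b]. /dokuipauzuzx/ → doguibauzuzx.
Rule 4 (regressive voicing assimilation): /z/ precedes the voiceless obstruent /x/, so it devoices to [s] by assimilation. /doguibauzuzx/ → doguibauzusx.

doguibauzusx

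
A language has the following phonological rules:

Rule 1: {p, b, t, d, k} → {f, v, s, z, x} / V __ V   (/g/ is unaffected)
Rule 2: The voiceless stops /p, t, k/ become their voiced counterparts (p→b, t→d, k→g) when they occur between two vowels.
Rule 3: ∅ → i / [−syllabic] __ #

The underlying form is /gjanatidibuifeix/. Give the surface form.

gjanasizivuifeixi

Rule 1 (intervocalic spirantization): /t/ is a stop between vowels /a/ and /i/, so it spirantizes to the fricative [s]. /d/ is a stop between vowels /i/ and /i/, so it spirantizes to the fricative [z]. /b/ is a stop between vowels /i/ and /u/, so it spirantizes to the fricative [v]. /gjanatidibuifeix/ → gjanasizivuifeix.
Rule 2 (intervocalic voicing): no segment meets the environment; /gjanasizivuifeix/ is unchanged.
Rule 3 (final i-epenthesis): the form ends in the consonant /x/, so [i] is inserted word-finally. /gjanasizivuifeix/ → gjanasizivuifeixi.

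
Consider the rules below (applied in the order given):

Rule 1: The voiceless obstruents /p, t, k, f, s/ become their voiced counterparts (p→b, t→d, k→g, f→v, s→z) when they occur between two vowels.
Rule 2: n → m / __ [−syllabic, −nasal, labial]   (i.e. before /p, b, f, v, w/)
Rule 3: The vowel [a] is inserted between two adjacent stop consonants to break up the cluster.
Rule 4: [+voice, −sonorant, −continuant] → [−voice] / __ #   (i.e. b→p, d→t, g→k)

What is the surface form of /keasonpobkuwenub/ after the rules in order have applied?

Rule 1 (intervocalic voicing): /s/ is a voiceless obstruent between vowels /a/ and /o/, so it voices to [z]. /keasonpobkuwenub/ → keazonpobkuwenub.
Rule 2 (nasal place assimilation): /n/ precedes the labial consonant /p/, so it assimilates in place to [m]. /keazonpobkuwenub/ → keazompobkuwenub.
Rule 3 (stop-cluster a-epenthesis): /b/ and /k/ form a stop–stop cluster, so [a] is inserted between them. /keazompobkuwenub/ → keazompobakuwenub.
Rule 4 (final devoicing): /b/ is a voiced stop in word-final position, so it devoices to [p]. /keazompobakuwenub/ → keazompobakuwenup.

keazompobakuwenup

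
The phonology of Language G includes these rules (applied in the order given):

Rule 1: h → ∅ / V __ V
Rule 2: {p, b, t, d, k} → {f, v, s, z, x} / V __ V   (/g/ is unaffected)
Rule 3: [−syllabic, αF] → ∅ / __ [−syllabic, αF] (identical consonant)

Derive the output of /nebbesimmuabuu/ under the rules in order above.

nebesimuavuu

Rule 1 (intervocalic h-deletion): no segment meets the environment; /nebbesimmuabuu/ is unchanged.
Rule 2 (intervocalic spirantization): /b/ is a stop between vowels /a/ and /u/, so it spirantizes to the fricative [v]. /nebbesimmuabuu/ → nebbesimmuavuu.
Rule 3 (degemination): /bb/ is a geminate; the first /b/ deletes. /mm/ is a geminate; the first /m/ deletes. /nebbesimmuavuu/ → nebesimuavuu.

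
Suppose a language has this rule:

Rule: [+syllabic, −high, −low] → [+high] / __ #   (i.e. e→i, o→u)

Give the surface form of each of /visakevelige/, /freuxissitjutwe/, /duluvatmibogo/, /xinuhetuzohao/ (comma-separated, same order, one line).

visakeveligi, freuxissitjutwi, duluvatmibogu, xinuhetuzohau

/visakevelige/: /e/ is a mid vowel in word-final position, so it raises to [i]. → [visakeveligi].
/freuxissitjutwe/: /e/ is a mid vowel in word-final position, so it raises to [i]. → [freuxissitjutwi].
/duluvatmibogo/: /o/ is a mid vowel in word-final position, so it raises to [u]. → [duluvatmibogu].
/xinuhetuzohao/: /o/ is a mid vowel in word-final position, so it raises to [u]. → [xinuhetuzohau].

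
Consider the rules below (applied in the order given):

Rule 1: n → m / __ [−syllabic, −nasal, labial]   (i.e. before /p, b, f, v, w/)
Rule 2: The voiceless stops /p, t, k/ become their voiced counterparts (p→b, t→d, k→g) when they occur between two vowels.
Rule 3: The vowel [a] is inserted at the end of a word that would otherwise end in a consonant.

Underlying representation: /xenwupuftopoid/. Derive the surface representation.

xemwubuftoboida

Rule 1 (nasal place assimilation): /n/ precedes the labial consonant /w/, so it assimilates in place to [m]. /xenwupuftopoid/ → xemwupuftopoid.
Rule 2 (intervocalic voicing): /p/ is a voiceless stop between vowels /u/ and /u/, so it voices to [b]. /p/ is a voiceless stop between vowels /o/ and /o/, so it voices to [b]. /xemwupuftopoid/ → xemwubuftoboid.
Rule 3 (final a-epenthesis): the form ends in the consonant /d/, so [a] is inserted word-finally. /xemwubuftoboid/ → xemwubuftoboida.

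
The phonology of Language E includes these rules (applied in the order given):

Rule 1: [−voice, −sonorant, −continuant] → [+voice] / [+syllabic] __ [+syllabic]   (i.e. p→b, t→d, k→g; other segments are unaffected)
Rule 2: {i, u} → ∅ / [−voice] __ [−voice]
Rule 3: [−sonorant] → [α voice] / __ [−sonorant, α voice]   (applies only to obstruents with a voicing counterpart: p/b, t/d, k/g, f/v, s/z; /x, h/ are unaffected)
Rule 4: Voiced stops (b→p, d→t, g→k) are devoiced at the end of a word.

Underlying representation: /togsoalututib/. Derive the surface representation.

toksoalududip

Rule 1 (intervocalic voicing): /t/ is a voiceless stop between vowels /u/ and /u/, so it voices to [d]. /t/ is a voiceless stop between vowels /u/ and /i/, so it voices to [d]. /togsoalututib/ → togsoalududib.
Rule 2 (high vowel syncope): no segment meets the environment; /togsoalududib/ is unchanged.
Rule 3 (regressive voicing assimilation): /g/ precedes the voiceless obstruent /s/, so it devoices to [k] by assimilation. /togsoalududib/ → toksoalududib.
Rule 4 (final devoicing): /b/ is a voiced stop in word-final position, so it devoices to [p]. /toksoalududib/ → toksoalududip.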